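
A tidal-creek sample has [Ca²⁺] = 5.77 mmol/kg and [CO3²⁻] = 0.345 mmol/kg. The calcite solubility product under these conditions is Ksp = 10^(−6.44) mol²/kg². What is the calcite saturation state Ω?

Ω = 5.48

Ksp = 10^(−6.44) = 3.631×10^-7
Ω = [Ca²⁺][CO3²⁻]/Ksp = (5.77×10^-3)(0.345×10^-3) / 3.631×10^-7 = 5.48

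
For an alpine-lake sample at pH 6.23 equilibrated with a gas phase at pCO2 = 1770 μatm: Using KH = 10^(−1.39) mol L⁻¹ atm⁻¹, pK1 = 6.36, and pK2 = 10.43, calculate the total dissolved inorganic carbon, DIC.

DIC = 0.126 mmol/L

[CO2*] = KH · pCO2 = 10^(−1.39) × 1770×10^-6 = 7.211×10^-5 mol/L
α₀ = 1/(1 + K1/[H⁺] + K1K2/[H⁺]²) = 1/(1 + 10^-0.13 + 10^-4.33) = 0.5743
DIC = [CO2*]/α₀ = 7.211×10^-5 / 0.5743 = 0.126 mmol/L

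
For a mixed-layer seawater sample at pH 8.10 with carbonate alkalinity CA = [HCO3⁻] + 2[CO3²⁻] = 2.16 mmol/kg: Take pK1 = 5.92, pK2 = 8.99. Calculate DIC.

CA = [HCO3⁻] + 2[CO3²⁻] = (α₁ + 2α₂)·DIC
At pH 8.10: [H⁺]/K1 = 10^-2.18 = 0.0066069, K2/[H⁺] = 10^-0.89 = 0.12882
α₁ = 1/(1 + 0.0066069 + 0.12882) = 1/1.1354 = 0.8807; α₂ = α₁·K2/[H⁺] = 0.1135
α₁ + 2α₂ = 1.1076
DIC = CA / (α₁ + 2α₂) = 2.16 / 1.1076 = 1.95 mmol/kg

DIC = 1.95 mmol/kg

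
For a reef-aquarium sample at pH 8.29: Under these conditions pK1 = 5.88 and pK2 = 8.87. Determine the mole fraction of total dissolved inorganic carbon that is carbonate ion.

α₂ = 0.208

α₂ = 1 / (1 + [H⁺]/K2 + [H⁺]²/(K1K2)) = 1 / (1 + 10^+0.58 + 10^-1.83)
   = 1 / (1 + 3.8019 + 0.014791) = 1/4.8167 = 0.2076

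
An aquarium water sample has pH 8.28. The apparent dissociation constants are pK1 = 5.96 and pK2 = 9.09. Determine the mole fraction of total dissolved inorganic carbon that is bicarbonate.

α₁ = 1 / (1 + [H⁺]/K1 + K2/[H⁺]) = 1 / (1 + 10^-2.32 + 10^-0.81)
   = 1 / (1 + 0.0047863 + 0.15488) = 1/1.1597 = 0.8623

α₁ = 0.862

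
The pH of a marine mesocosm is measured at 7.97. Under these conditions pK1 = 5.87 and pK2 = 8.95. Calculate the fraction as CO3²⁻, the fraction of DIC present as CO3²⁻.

α₂ = 0.0941

α₂ = 1 / (1 + [H⁺]/K2 + [H⁺]²/(K1K2)) = 1 / (1 + 10^+0.98 + 10^-1.12)
   = 1 / (1 + 9.5499 + 0.075858) = 1/10.626 = 0.09411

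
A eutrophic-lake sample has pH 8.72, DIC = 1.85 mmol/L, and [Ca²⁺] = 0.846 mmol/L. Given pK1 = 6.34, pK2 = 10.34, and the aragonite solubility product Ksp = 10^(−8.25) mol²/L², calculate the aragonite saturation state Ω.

Ω = 6.49

α₂ = 1 / (1 + [H⁺]/K2 + [H⁺]²/(K1K2)) = 1 / (1 + 10^+1.62 + 10^-0.76)
   = 1 / (1 + 41.687 + 0.17378) = 1/42.861 = 0.02333
[CO3²⁻] = α₂ × DIC = 0.02333 × 1.85 = 0.04316 mmol/L
Ksp = 10^(−8.25) = 5.623×10^-9
Ω = [Ca²⁺][CO3²⁻]/Ksp = (0.846×10^-3)(4.316×10^-5) / 5.623×10^-9 = 6.49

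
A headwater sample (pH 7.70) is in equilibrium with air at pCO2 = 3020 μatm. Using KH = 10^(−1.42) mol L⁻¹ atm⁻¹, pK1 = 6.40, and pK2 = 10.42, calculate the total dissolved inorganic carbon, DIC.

[CO2*] = KH · pCO2 = 10^(−1.42) × 3020×10^-6 = 1.148×10^-4 mol/L
α₀ = 1/(1 + K1/[H⁺] + K1K2/[H⁺]²) = 1/(1 + 10^+1.30 + 10^-1.42) = 0.04764
DIC = [CO2*]/α₀ = 1.148×10^-4 / 0.04764 = 2.41 mmol/L

DIC = 2.41 mmol/L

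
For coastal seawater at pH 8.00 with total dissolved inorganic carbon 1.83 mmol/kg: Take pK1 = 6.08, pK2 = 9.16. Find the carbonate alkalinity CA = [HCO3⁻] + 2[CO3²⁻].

CA = [HCO3⁻] + 2[CO3²⁻] = (α₁ + 2α₂)·DIC
At pH 8.00: [H⁺]/K1 = 10^-1.92 = 0.012023, K2/[H⁺] = 10^-1.16 = 0.069183
α₁ = 1/(1 + 0.012023 + 0.069183) = 1/1.0812 = 0.9249; α₂ = α₁·K2/[H⁺] = 0.06399
α₁ + 2α₂ = 1.0529
CA = 1.0529 × 1.83 = 1.93 mmol/kg

CA = 1.93 mmol/kg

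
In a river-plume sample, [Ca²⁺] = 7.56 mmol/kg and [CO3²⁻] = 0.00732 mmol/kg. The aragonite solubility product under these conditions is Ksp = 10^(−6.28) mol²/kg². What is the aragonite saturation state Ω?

Ksp = 10^(−6.28) = 5.248×10^-7
Ω = [Ca²⁺][CO3²⁻]/Ksp = (7.56×10^-3)(0.00732×10^-3) / 5.248×10^-7 = 0.105

Ω = 0.105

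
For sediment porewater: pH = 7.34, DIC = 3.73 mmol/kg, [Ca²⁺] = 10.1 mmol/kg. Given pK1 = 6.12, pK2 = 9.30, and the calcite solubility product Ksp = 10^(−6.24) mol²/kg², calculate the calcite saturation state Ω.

Ω = 0.670

α₂ = 1 / (1 + [H⁺]/K2 + [H⁺]²/(K1K2)) = 1 / (1 + 10^+1.96 + 10^+0.74)
   = 1 / (1 + 91.201 + 5.4954) = 1/97.696 = 0.01024
[CO3²⁻] = α₂ × DIC = 0.01024 × 3.73 = 0.03818 mmol/kg
Ksp = 10^(−6.24) = 5.754×10^-7
Ω = [Ca²⁺][CO3²⁻]/Ksp = (10.1×10^-3)(3.818×10^-5) / 5.754×10^-7 = 0.670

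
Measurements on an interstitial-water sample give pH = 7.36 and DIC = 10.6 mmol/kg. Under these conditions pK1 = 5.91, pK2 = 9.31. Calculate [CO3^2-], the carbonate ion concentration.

α₂ = 1 / (1 + [H⁺]/K2 + [H⁺]²/(K1K2)) = 1 / (1 + 10^+1.95 + 10^+0.50)
   = 1 / (1 + 89.125 + 3.1623) = 1/93.287 = 0.01072
[CO3²⁻] = α₂ × DIC = 0.01072 × 10.6 = 0.114 mmol/kg

[CO3²⁻] = 0.114 mmol/kg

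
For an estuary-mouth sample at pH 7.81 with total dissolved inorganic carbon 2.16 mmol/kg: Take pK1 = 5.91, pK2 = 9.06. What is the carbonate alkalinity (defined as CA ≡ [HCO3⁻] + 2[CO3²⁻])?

CA = [HCO3⁻] + 2[CO3²⁻] = (α₁ + 2α₂)·DIC
At pH 7.81: [H⁺]/K1 = 10^-1.90 = 0.012589, K2/[H⁺] = 10^-1.25 = 0.056234
α₁ = 1/(1 + 0.012589 + 0.056234) = 1/1.0688 = 0.9356; α₂ = α₁·K2/[H⁺] = 0.05261
α₁ + 2α₂ = 1.0408
CA = 1.0408 × 2.16 = 2.25 mmol/kg

CA = 2.25 mmol/kg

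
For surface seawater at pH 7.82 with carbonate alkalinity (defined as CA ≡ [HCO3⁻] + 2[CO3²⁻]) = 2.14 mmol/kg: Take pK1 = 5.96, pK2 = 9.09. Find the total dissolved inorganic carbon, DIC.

DIC = 2.06 mmol/kg

CA = [HCO3⁻] + 2[CO3²⁻] = (α₁ + 2α₂)·DIC
At pH 7.82: [H⁺]/K1 = 10^-1.86 = 0.013804, K2/[H⁺] = 10^-1.27 = 0.053703
α₁ = 1/(1 + 0.013804 + 0.053703) = 1/1.0675 = 0.9368; α₂ = α₁·K2/[H⁺] = 0.05031
α₁ + 2α₂ = 1.0374
DIC = CA / (α₁ + 2α₂) = 2.14 / 1.0374 = 2.06 mmol/kg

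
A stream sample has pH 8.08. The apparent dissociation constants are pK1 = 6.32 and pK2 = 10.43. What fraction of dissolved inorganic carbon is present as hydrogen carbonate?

α₁ = 1 / (1 + [H⁺]/K1 + K2/[H⁺]) = 1 / (1 + 10^-1.76 + 10^-2.35)
   = 1 / (1 + 0.017378 + 0.0044668) = 1/1.0218 = 0.9786

α₁ = 0.979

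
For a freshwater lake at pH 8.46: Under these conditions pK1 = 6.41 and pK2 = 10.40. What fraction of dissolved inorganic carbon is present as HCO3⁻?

α₁ = 0.980

α₁ = 1 / (1 + [H⁺]/K1 + K2/[H⁺]) = 1 / (1 + 10^-2.05 + 10^-1.94)
   = 1 / (1 + 0.0089125 + 0.011482) = 1/1.0204 = 0.9800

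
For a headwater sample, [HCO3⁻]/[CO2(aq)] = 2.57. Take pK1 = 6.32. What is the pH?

From K1 = [H⁺][HCO3⁻]/[CO2(aq)]:  pH = pK1 + log₁₀([HCO3⁻]/[CO2(aq)])
log₁₀(2.57) = +0.410
pH = 6.32 + (+0.410) = 6.73

pH = 6.73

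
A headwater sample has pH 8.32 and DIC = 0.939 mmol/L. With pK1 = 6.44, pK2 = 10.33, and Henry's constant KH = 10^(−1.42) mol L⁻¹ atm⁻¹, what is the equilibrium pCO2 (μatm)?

pCO2 = 318 μatm

α₀ = 1 / (1 + K1/[H⁺] + K1K2/[H⁺]²) = 1 / (1 + 10^+1.88 + 10^-0.13)
   = 1 / (1 + 75.858 + 0.74131) = 1/77.599 = 0.01289
[CO2*] = α₀ × DIC = 0.01289 × 0.939 = 0.01210 mmol/L = 12.10 μmol/L
pCO2 = [CO2*]/KH = 1.210×10^-5 / 3.802×10^-2 = 318 μatm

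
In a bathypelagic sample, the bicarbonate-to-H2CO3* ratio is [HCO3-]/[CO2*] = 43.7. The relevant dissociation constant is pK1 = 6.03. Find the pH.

From K1 = [H⁺][HCO3-]/[CO2*]:  pH = pK1 + log₁₀([HCO3-]/[CO2*])
log₁₀(43.7) = +1.640
pH = 6.03 + (+1.640) = 7.67

pH = 7.67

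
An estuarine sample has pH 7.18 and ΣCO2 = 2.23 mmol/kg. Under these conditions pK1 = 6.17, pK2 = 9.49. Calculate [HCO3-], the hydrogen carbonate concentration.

[HCO3⁻] = 2.02 mmol/kg

α₁ = 1 / (1 + [H⁺]/K1 + K2/[H⁺]) = 1 / (1 + 10^-1.01 + 10^-2.31)
   = 1 / (1 + 0.097724 + 0.0048978) = 1/1.1026 = 0.9069
[HCO3⁻] = α₁ × DIC = 0.9069 × 2.23 = 2.02 mmol/kg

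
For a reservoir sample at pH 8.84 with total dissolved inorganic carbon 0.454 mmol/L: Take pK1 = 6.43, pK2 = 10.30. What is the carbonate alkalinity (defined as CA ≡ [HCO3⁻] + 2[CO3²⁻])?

CA = 0.467 mmol/L

CA = [HCO3⁻] + 2[CO3²⁻] = (α₁ + 2α₂)·DIC
At pH 8.84: [H⁺]/K1 = 10^-2.41 = 0.0038905, K2/[H⁺] = 10^-1.46 = 0.034674
α₁ = 1/(1 + 0.0038905 + 0.034674) = 1/1.0386 = 0.9629; α₂ = α₁·K2/[H⁺] = 0.03339
α₁ + 2α₂ = 1.0296
CA = 1.0296 × 0.454 = 0.467 mmol/L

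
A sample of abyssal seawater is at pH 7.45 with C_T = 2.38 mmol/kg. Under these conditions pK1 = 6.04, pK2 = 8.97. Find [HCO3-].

[HCO3⁻] = 2.23 mmol/kg

α₁ = 1 / (1 + [H⁺]/K1 + K2/[H⁺]) = 1 / (1 + 10^-1.41 + 10^-1.52)
   = 1 / (1 + 0.038905 + 0.030200) = 1/1.0691 = 0.9354
[HCO3⁻] = α₁ × DIC = 0.9354 × 2.38 = 2.23 mmol/kg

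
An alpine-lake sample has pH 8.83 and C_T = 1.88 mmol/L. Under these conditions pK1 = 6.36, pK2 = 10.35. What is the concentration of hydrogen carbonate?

α₁ = 1 / (1 + [H⁺]/K1 + K2/[H⁺]) = 1 / (1 + 10^-2.47 + 10^-1.52)
   = 1 / (1 + 0.0033884 + 0.030200) = 1/1.0336 = 0.9675
[HCO3⁻] = α₁ × DIC = 0.9675 × 1.88 = 1.82 mmol/L

[HCO3⁻] = 1.82 mmol/L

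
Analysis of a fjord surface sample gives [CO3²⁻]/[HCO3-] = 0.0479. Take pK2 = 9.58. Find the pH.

pH = 8.26

From K2 = [H⁺][CO3²⁻]/[HCO3-]:  pH = pK2 + log₁₀([CO3²⁻]/[HCO3-])
log₁₀(0.0479) = -1.320
pH = 9.58 + (-1.320) = 8.26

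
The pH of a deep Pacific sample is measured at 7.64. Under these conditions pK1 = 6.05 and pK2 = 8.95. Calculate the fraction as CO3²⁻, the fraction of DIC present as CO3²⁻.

α₂ = 0.0456

α₂ = 1 / (1 + [H⁺]/K2 + [H⁺]²/(K1K2)) = 1 / (1 + 10^+1.31 + 10^-0.28)
   = 1 / (1 + 20.417 + 0.52481) = 1/21.942 = 0.04557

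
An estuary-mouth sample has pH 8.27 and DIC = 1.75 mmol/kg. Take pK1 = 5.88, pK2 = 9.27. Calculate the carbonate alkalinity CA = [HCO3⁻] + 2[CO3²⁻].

CA = [HCO3⁻] + 2[CO3²⁻] = (α₁ + 2α₂)·DIC
At pH 8.27: [H⁺]/K1 = 10^-2.39 = 0.0040738, K2/[H⁺] = 10^-1.00 = 0.10000
α₁ = 1/(1 + 0.0040738 + 0.10000) = 1/1.1041 = 0.9057; α₂ = α₁·K2/[H⁺] = 0.09057
α₁ + 2α₂ = 1.0869
CA = 1.0869 × 1.75 = 1.90 mmol/kg

CA = 1.90 mmol/kg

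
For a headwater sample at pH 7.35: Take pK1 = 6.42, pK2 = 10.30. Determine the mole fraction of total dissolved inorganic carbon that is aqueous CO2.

α₀ = 1 / (1 + K1/[H⁺] + K1K2/[H⁺]²) = 1 / (1 + 10^+0.93 + 10^-2.02)
   = 1 / (1 + 8.5114 + 0.0095499) = 1/9.5209 = 0.1050

α₀ = 0.105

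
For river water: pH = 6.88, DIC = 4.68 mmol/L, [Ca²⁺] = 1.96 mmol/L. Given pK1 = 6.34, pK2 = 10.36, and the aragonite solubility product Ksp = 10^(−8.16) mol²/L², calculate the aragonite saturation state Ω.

α₂ = 1 / (1 + [H⁺]/K2 + [H⁺]²/(K1K2)) = 1 / (1 + 10^+3.48 + 10^+2.94)
   = 1 / (1 + 3020.0 + 870.96) = 1/3891.9 = 0.0002569
[CO3²⁻] = α₂ × DIC = 0.0002569 × 4.68 = 0.001202 mmol/L = 1.202 μmol/L
Ksp = 10^(−8.16) = 6.918×10^-9
Ω = [Ca²⁺][CO3²⁻]/Ksp = (1.96×10^-3)(1.202×10^-6) / 6.918×10^-9 = 0.341

Ω = 0.341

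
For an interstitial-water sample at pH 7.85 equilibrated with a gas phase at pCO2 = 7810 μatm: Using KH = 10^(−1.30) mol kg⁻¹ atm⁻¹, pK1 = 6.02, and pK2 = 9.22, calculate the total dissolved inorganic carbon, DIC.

DIC = 28.0 mmol/kg

[CO2*] = KH · pCO2 = 10^(−1.30) × 7810×10^-6 = 3.914×10^-4 mol/kg
α₀ = 1/(1 + K1/[H⁺] + K1K2/[H⁺]²) = 1/(1 + 10^+1.83 + 10^+0.46) = 0.01399
DIC = [CO2*]/α₀ = 3.914×10^-4 / 0.01399 = 28.0 mmol/kg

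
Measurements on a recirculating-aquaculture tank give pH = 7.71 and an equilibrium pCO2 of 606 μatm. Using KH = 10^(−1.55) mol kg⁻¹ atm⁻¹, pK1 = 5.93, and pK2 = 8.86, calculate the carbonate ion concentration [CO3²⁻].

[CO2*] = KH · pCO2 = 10^(−1.55) × 606×10^-6 = 1.708×10^-5 mol/kg
α₀ = 1/(1 + K1/[H⁺] + K1K2/[H⁺]²) = 1/(1 + 10^+1.78 + 10^+0.63) = 0.01526
DIC = [CO2*]/α₀ = 1.708×10^-5 / 0.01526 = 1.119 mmol/kg
[CO3²⁻] = α₂·DIC; α₂ = 0.06511, so [CO3²⁻] = 0.06511 × 1.119 = 0.0729 mmol/kg

[CO3²⁻] = 0.0729 mmol/kg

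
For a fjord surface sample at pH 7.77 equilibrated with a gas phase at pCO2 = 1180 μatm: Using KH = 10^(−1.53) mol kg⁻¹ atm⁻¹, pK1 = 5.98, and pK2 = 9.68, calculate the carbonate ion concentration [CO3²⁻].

[CO3²⁻] = 0.0264 mmol/kg

[CO2*] = KH · pCO2 = 10^(−1.53) × 1180×10^-6 = 3.482×10^-5 mol/kg
α₀ = 1/(1 + K1/[H⁺] + K1K2/[H⁺]²) = 1/(1 + 10^+1.79 + 10^-0.12) = 0.01577
DIC = [CO2*]/α₀ = 3.482×10^-5 / 0.01577 = 2.208 mmol/kg
[CO3²⁻] = α₂·DIC; α₂ = 0.01196, so [CO3²⁻] = 0.01196 × 2.208 = 0.0264 mmol/kg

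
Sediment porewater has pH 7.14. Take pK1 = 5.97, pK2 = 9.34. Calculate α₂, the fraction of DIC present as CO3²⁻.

α₂ = 1 / (1 + [H⁺]/K2 + [H⁺]²/(K1K2)) = 1 / (1 + 10^+2.20 + 10^+1.03)
   = 1 / (1 + 158.49 + 10.715) = 1/170.20 = 0.005875

α₂ = 0.00588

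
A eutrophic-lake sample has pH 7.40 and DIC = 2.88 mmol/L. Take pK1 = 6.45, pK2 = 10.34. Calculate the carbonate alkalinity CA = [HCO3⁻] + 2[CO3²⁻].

CA = [HCO3⁻] + 2[CO3²⁻] = (α₁ + 2α₂)·DIC
At pH 7.40: [H⁺]/K1 = 10^-0.95 = 0.11220, K2/[H⁺] = 10^-2.94 = 0.0011482
α₁ = 1/(1 + 0.11220 + 0.0011482) = 1/1.1133 = 0.8982; α₂ = α₁·K2/[H⁺] = 0.001031
α₁ + 2α₂ = 0.9003
CA = 0.9003 × 2.88 = 2.59 mmol/L

CA = 2.59 mmol/L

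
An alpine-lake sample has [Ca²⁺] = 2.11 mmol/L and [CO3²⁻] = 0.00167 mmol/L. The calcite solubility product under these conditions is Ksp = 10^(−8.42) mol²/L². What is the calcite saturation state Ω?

Ksp = 10^(−8.42) = 3.802×10^-9
Ω = [Ca²⁺][CO3²⁻]/Ksp = (2.11×10^-3)(0.00167×10^-3) / 3.802×10^-9 = 0.927

Ω = 0.927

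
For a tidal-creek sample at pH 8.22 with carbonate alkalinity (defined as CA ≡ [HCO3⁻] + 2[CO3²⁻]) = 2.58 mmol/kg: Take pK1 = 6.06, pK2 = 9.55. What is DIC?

CA = [HCO3⁻] + 2[CO3²⁻] = (α₁ + 2α₂)·DIC
At pH 8.22: [H⁺]/K1 = 10^-2.16 = 0.0069183, K2/[H⁺] = 10^-1.33 = 0.046774
α₁ = 1/(1 + 0.0069183 + 0.046774) = 1/1.0537 = 0.9490; α₂ = α₁·K2/[H⁺] = 0.04439
α₁ + 2α₂ = 1.0378
DIC = CA / (α₁ + 2α₂) = 2.58 / 1.0378 = 2.49 mmol/kg

DIC = 2.49 mmol/kg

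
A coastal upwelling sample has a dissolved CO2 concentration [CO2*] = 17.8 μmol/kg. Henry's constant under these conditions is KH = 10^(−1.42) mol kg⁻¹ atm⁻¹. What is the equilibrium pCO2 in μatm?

pCO2 = 468 μatm

KH = 10^(−1.42) = 3.802×10^-2 mol kg⁻¹ atm⁻¹
pCO2 = [CO2*]/KH = 17.8×10^-6 / 3.802×10^-2 = 4.68×10^-4 atm = 468 μatm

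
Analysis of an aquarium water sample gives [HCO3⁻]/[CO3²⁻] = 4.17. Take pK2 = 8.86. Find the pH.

pH = 8.24

From K2 = [H⁺][CO3²⁻]/[HCO3⁻]:  pH = pK2 − log₁₀([HCO3⁻]/[CO3²⁻])
log₁₀(4.17) = +0.620
pH = 8.86 − (+0.620) = 8.24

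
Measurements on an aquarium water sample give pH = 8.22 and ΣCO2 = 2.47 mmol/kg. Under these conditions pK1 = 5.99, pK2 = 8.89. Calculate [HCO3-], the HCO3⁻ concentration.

α₁ = 1 / (1 + [H⁺]/K1 + K2/[H⁺]) = 1 / (1 + 10^-2.23 + 10^-0.67)
   = 1 / (1 + 0.0058884 + 0.21380) = 1/1.2197 = 0.8199
[HCO3⁻] = α₁ × DIC = 0.8199 × 2.47 = 2.03 mmol/kg

[HCO3⁻] = 2.03 mmol/kg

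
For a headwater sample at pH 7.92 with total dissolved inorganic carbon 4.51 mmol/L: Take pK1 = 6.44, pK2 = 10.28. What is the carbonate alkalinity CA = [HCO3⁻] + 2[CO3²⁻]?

CA = [HCO3⁻] + 2[CO3²⁻] = (α₁ + 2α₂)·DIC
At pH 7.92: [H⁺]/K1 = 10^-1.48 = 0.033113, K2/[H⁺] = 10^-2.36 = 0.0043652
α₁ = 1/(1 + 0.033113 + 0.0043652) = 1/1.0375 = 0.9639; α₂ = α₁·K2/[H⁺] = 0.004207
α₁ + 2α₂ = 0.9723
CA = 0.9723 × 4.51 = 4.39 mmol/L

CA = 4.39 mmol/L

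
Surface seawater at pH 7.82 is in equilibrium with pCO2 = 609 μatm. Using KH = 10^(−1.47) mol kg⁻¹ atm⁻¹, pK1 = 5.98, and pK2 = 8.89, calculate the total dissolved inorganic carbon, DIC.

DIC = 1.57 mmol/kg

[CO2*] = KH · pCO2 = 10^(−1.47) × 609×10^-6 = 2.064×10^-5 mol/kg
α₀ = 1/(1 + K1/[H⁺] + K1K2/[H⁺]²) = 1/(1 + 10^+1.84 + 10^+0.77) = 0.01315
DIC = [CO2*]/α₀ = 2.064×10^-5 / 0.01315 = 1.57 mmol/kg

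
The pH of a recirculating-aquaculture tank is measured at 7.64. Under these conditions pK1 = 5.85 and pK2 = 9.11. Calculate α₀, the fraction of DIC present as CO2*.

α₀ = 1 / (1 + K1/[H⁺] + K1K2/[H⁺]²) = 1 / (1 + 10^+1.79 + 10^+0.32)
   = 1 / (1 + 61.660 + 2.0893) = 1/64.749 = 0.01544

α₀ = 0.0154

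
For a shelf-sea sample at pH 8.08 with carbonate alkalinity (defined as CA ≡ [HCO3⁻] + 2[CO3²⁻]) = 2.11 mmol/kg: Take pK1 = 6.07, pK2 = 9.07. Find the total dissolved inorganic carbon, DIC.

CA = [HCO3⁻] + 2[CO3²⁻] = (α₁ + 2α₂)·DIC
At pH 8.08: [H⁺]/K1 = 10^-2.01 = 0.0097724, K2/[H⁺] = 10^-0.99 = 0.10233
α₁ = 1/(1 + 0.0097724 + 0.10233) = 1/1.1121 = 0.8992; α₂ = α₁·K2/[H⁺] = 0.09201
α₁ + 2α₂ = 1.0832
DIC = CA / (α₁ + 2α₂) = 2.11 / 1.0832 = 1.95 mmol/kg

DIC = 1.95 mmol/kg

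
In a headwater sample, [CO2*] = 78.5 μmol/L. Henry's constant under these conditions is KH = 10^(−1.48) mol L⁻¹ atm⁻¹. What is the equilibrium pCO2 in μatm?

pCO2 = 2370 μatm

KH = 10^(−1.48) = 3.311×10^-2 mol L⁻¹ atm⁻¹
pCO2 = [CO2*]/KH = 78.5×10^-6 / 3.311×10^-2 = 2.37×10^-3 atm = 2370 μatm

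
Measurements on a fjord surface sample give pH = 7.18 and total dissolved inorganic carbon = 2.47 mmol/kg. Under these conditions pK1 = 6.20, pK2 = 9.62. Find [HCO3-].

α₁ = 1 / (1 + [H⁺]/K1 + K2/[H⁺]) = 1 / (1 + 10^-0.98 + 10^-2.44)
   = 1 / (1 + 0.10471 + 0.0036308) = 1/1.1083 = 0.9022
[HCO3⁻] = α₁ × DIC = 0.9022 × 2.47 = 2.23 mmol/kg

[HCO3⁻] = 2.23 mmol/kg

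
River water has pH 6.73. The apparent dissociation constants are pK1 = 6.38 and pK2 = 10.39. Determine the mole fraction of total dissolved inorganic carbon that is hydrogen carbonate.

α₁ = 0.691

α₁ = 1 / (1 + [H⁺]/K1 + K2/[H⁺]) = 1 / (1 + 10^-0.35 + 10^-3.66)
   = 1 / (1 + 0.44668 + 0.00021878) = 1/1.4469 = 0.6911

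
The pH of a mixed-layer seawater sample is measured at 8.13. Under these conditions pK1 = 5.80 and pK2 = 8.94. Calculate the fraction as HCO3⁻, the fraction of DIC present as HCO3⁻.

α₁ = 1 / (1 + [H⁺]/K1 + K2/[H⁺]) = 1 / (1 + 10^-2.33 + 10^-0.81)
   = 1 / (1 + 0.0046774 + 0.15488) = 1/1.1596 = 0.8624

α₁ = 0.862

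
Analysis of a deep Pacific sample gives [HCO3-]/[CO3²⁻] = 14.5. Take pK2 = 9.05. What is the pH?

pH = 7.89

From K2 = [H⁺][CO3²⁻]/[HCO3-]:  pH = pK2 − log₁₀([HCO3-]/[CO3²⁻])
log₁₀(14.5) = +1.161
pH = 9.05 − (+1.161) = 7.89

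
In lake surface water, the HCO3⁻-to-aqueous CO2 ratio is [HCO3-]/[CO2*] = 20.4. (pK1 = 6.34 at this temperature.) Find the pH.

pH = 7.65

From K1 = [H⁺][HCO3-]/[CO2*]:  pH = pK1 + log₁₀([HCO3-]/[CO2*])
log₁₀(20.4) = +1.310
pH = 6.34 + (+1.310) = 7.65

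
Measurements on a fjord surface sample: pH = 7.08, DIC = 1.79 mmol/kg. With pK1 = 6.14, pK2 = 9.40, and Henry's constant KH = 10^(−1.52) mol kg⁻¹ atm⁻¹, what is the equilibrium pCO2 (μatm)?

α₀ = 1 / (1 + K1/[H⁺] + K1K2/[H⁺]²) = 1 / (1 + 10^+0.94 + 10^-1.38)
   = 1 / (1 + 8.7096 + 0.041687) = 1/9.7513 = 0.1026
[CO2*] = α₀ × DIC = 0.1026 × 1.79 = 0.1836 mmol/kg
pCO2 = [CO2*]/KH = 1.836×10^-4 / 3.020×10^-2 = 6080 μatm

pCO2 = 6080 μatm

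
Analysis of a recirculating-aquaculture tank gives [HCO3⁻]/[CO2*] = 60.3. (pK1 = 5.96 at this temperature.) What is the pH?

pH = 7.74

From K1 = [H⁺][HCO3⁻]/[CO2*]:  pH = pK1 + log₁₀([HCO3⁻]/[CO2*])
log₁₀(60.3) = +1.780
pH = 5.96 + (+1.780) = 7.74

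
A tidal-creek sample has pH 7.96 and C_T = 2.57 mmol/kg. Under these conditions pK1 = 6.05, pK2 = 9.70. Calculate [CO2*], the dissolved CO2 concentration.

α₀ = 1 / (1 + K1/[H⁺] + K1K2/[H⁺]²) = 1 / (1 + 10^+1.91 + 10^+0.17)
   = 1 / (1 + 81.283 + 1.4791) = 1/83.762 = 0.01194
[CO2*] = α₀ × DIC = 0.01194 × 2.57 = 0.0307 mmol/kg

[CO2*] = 0.0307 mmol/kg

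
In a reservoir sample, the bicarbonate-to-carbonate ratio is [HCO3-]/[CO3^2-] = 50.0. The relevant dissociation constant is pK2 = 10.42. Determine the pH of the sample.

From K2 = [H⁺][CO3^2-]/[HCO3-]:  pH = pK2 − log₁₀([HCO3-]/[CO3^2-])
log₁₀(50.0) = +1.699
pH = 10.42 − (+1.699) = 8.72

pH = 8.72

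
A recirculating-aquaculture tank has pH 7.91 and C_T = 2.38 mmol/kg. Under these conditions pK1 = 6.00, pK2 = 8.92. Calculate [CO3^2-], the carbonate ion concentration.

[CO3²⁻] = 0.210 mmol/kg

α₂ = 1 / (1 + [H⁺]/K2 + [H⁺]²/(K1K2)) = 1 / (1 + 10^+1.01 + 10^-0.90)
   = 1 / (1 + 10.233 + 0.12589) = 1/11.359 = 0.08804
[CO3²⁻] = α₂ × DIC = 0.08804 × 2.38 = 0.210 mmol/kg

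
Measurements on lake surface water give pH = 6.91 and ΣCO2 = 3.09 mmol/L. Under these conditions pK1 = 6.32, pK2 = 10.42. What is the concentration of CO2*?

[CO2*] = 0.632 mmol/L

α₀ = 1 / (1 + K1/[H⁺] + K1K2/[H⁺]²) = 1 / (1 + 10^+0.59 + 10^-2.92)
   = 1 / (1 + 3.8905 + 0.0012023) = 1/4.8917 = 0.2044
[CO2*] = α₀ × DIC = 0.2044 × 3.09 = 0.632 mmol/L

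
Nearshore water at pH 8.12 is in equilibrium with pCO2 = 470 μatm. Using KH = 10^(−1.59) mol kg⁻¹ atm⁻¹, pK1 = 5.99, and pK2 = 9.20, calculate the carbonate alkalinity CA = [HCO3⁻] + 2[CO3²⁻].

[CO2*] = KH · pCO2 = 10^(−1.59) × 470×10^-6 = 1.208×10^-5 mol/kg
α₀ = 1/(1 + K1/[H⁺] + K1K2/[H⁺]²) = 1/(1 + 10^+2.13 + 10^+1.05) = 0.006797
DIC = [CO2*]/α₀ = 1.208×10^-5 / 0.006797 = 1.777 mmol/kg
CA = (α₁ + 2α₂)·DIC = (0.9169 + 2×0.07627) × 1.777 = 1.90 mmol/kg

CA = 1.90 mmol/kg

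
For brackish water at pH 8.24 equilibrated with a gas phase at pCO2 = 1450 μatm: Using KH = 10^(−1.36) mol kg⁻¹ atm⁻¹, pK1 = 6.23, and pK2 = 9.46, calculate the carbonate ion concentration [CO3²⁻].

[CO3²⁻] = 0.390 mmol/kg

[CO2*] = KH · pCO2 = 10^(−1.36) × 1450×10^-6 = 6.329×10^-5 mol/kg
α₀ = 1/(1 + K1/[H⁺] + K1K2/[H⁺]²) = 1/(1 + 10^+2.01 + 10^+0.79) = 0.009133
DIC = [CO2*]/α₀ = 6.329×10^-5 / 0.009133 = 6.930 mmol/kg
[CO3²⁻] = α₂·DIC; α₂ = 0.05631, so [CO3²⁻] = 0.05631 × 6.930 = 0.390 mmol/kg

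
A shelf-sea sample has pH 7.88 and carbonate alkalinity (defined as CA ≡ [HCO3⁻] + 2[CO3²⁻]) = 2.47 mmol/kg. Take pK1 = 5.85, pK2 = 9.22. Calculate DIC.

CA = [HCO3⁻] + 2[CO3²⁻] = (α₁ + 2α₂)·DIC
At pH 7.88: [H⁺]/K1 = 10^-2.03 = 0.0093325, K2/[H⁺] = 10^-1.34 = 0.045709
α₁ = 1/(1 + 0.0093325 + 0.045709) = 1/1.0550 = 0.9478; α₂ = α₁·K2/[H⁺] = 0.04332
α₁ + 2α₂ = 1.0345
DIC = CA / (α₁ + 2α₂) = 2.47 / 1.0345 = 2.39 mmol/kg

DIC = 2.39 mmol/kg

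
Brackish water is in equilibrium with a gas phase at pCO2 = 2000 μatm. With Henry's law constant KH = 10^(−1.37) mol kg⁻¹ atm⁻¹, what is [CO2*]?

[CO2*] = 85.3 μmol/kg

KH = 10^(−1.37) = 4.266×10^-2 mol kg⁻¹ atm⁻¹
[CO2*] = KH · pCO2 = 4.266×10^-2 × 2000×10^-6 atm = 8.53×10^-5 mol/kg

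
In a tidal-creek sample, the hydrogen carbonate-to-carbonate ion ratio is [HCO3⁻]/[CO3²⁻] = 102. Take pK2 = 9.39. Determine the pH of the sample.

From K2 = [H⁺][CO3²⁻]/[HCO3⁻]:  pH = pK2 − log₁₀([HCO3⁻]/[CO3²⁻])
log₁₀(102) = +2.009
pH = 9.39 − (+2.009) = 7.38

pH = 7.38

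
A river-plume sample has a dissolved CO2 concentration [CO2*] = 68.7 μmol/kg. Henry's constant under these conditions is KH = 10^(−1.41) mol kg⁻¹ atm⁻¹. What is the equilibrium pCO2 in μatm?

pCO2 = 1770 μatm

KH = 10^(−1.41) = 3.890×10^-2 mol kg⁻¹ atm⁻¹
pCO2 = [CO2*]/KH = 68.7×10^-6 / 3.890×10^-2 = 1.77×10^-3 atm = 1770 μatm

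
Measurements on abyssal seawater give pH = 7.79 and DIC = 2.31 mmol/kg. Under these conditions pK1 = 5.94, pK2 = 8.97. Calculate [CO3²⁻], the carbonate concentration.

[CO3²⁻] = 0.141 mmol/kg

α₂ = 1 / (1 + [H⁺]/K2 + [H⁺]²/(K1K2)) = 1 / (1 + 10^+1.18 + 10^-0.67)
   = 1 / (1 + 15.136 + 0.21380) = 1/16.349 = 0.06116
[CO3²⁻] = α₂ × DIC = 0.06116 × 2.31 = 0.141 mmol/kg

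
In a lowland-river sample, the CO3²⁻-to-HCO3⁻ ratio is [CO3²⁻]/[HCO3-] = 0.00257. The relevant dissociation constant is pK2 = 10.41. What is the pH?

From K2 = [H⁺][CO3²⁻]/[HCO3-]:  pH = pK2 + log₁₀([CO3²⁻]/[HCO3-])
log₁₀(0.00257) = -2.590
pH = 10.41 + (-2.590) = 7.82

pH = 7.82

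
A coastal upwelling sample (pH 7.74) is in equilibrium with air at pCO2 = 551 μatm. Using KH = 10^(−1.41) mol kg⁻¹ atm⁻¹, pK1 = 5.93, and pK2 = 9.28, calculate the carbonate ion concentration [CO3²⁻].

[CO3²⁻] = 0.0399 mmol/kg

[CO2*] = KH · pCO2 = 10^(−1.41) × 551×10^-6 = 2.144×10^-5 mol/kg
α₀ = 1/(1 + K1/[H⁺] + K1K2/[H⁺]²) = 1/(1 + 10^+1.81 + 10^+0.27) = 0.01483
DIC = [CO2*]/α₀ = 2.144×10^-5 / 0.01483 = 1.445 mmol/kg
[CO3²⁻] = α₂·DIC; α₂ = 0.02762, so [CO3²⁻] = 0.02762 × 1.445 = 0.0399 mmol/kg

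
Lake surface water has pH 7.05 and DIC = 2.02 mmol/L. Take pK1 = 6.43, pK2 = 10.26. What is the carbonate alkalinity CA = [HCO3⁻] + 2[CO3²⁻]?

CA = [HCO3⁻] + 2[CO3²⁻] = (α₁ + 2α₂)·DIC
At pH 7.05: [H⁺]/K1 = 10^-0.62 = 0.23988, K2/[H⁺] = 10^-3.21 = 0.00061660
α₁ = 1/(1 + 0.23988 + 0.00061660) = 1/1.2405 = 0.8061; α₂ = α₁·K2/[H⁺] = 0.0004971
α₁ + 2α₂ = 0.8071
CA = 0.8071 × 2.02 = 1.63 mmol/L

CA = 1.63 mmol/L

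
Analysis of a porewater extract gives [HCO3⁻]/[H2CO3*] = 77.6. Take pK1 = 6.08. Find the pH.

pH = 7.97

From K1 = [H⁺][HCO3⁻]/[H2CO3*]:  pH = pK1 + log₁₀([HCO3⁻]/[H2CO3*])
log₁₀(77.6) = +1.890
pH = 6.08 + (+1.890) = 7.97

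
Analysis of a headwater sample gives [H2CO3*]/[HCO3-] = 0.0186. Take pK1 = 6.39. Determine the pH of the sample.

From K1 = [H⁺][HCO3-]/[H2CO3*]:  pH = pK1 − log₁₀([H2CO3*]/[HCO3-])
log₁₀(0.0186) = -1.730
pH = 6.39 − (-1.730) = 8.12

pH = 8.12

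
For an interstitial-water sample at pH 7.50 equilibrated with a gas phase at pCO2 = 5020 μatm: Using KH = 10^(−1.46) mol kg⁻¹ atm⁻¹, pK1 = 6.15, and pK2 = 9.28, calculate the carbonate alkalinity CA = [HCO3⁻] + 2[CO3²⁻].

CA = 4.03 mmol/kg

[CO2*] = KH · pCO2 = 10^(−1.46) × 5020×10^-6 = 1.741×10^-4 mol/kg
α₀ = 1/(1 + K1/[H⁺] + K1K2/[H⁺]²) = 1/(1 + 10^+1.35 + 10^-0.43) = 0.04209
DIC = [CO2*]/α₀ = 1.741×10^-4 / 0.04209 = 4.135 mmol/kg
CA = (α₁ + 2α₂)·DIC = (0.9423 + 2×0.01564) × 4.135 = 4.03 mmol/kg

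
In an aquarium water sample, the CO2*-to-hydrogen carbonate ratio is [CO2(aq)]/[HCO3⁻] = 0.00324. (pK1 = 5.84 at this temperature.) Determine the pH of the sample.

pH = 8.33

From K1 = [H⁺][HCO3⁻]/[CO2(aq)]:  pH = pK1 − log₁₀([CO2(aq)]/[HCO3⁻])
log₁₀(0.00324) = -2.489
pH = 5.84 − (-2.489) = 8.33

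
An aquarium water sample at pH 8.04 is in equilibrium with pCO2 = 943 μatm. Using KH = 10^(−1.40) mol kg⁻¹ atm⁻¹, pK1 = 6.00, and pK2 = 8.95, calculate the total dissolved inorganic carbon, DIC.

[CO2*] = KH · pCO2 = 10^(−1.40) × 943×10^-6 = 3.754×10^-5 mol/kg
α₀ = 1/(1 + K1/[H⁺] + K1K2/[H⁺]²) = 1/(1 + 10^+2.04 + 10^+1.13) = 0.008056
DIC = [CO2*]/α₀ = 3.754×10^-5 / 0.008056 = 4.66 mmol/kg

DIC = 4.66 mmol/kg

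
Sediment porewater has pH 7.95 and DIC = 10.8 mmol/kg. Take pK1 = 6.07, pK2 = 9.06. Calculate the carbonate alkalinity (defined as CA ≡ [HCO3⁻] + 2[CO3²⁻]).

CA = 11.4 mmol/kg

CA = [HCO3⁻] + 2[CO3²⁻] = (α₁ + 2α₂)·DIC
At pH 7.95: [H⁺]/K1 = 10^-1.88 = 0.013183, K2/[H⁺] = 10^-1.11 = 0.077625
α₁ = 1/(1 + 0.013183 + 0.077625) = 1/1.0908 = 0.9168; α₂ = α₁·K2/[H⁺] = 0.07116
α₁ + 2α₂ = 1.0591
CA = 1.0591 × 10.8 = 11.4 mmol/kg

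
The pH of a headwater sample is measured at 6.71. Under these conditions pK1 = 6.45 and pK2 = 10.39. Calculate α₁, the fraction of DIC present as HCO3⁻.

α₁ = 1 / (1 + [H⁺]/K1 + K2/[H⁺]) = 1 / (1 + 10^-0.26 + 10^-3.68)
   = 1 / (1 + 0.54954 + 0.00020893) = 1/1.5497 = 0.6453

α₁ = 0.645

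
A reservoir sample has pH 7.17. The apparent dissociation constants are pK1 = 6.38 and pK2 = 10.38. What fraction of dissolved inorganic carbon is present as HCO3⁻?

α₁ = 0.860

α₁ = 1 / (1 + [H⁺]/K1 + K2/[H⁺]) = 1 / (1 + 10^-0.79 + 10^-3.21)
   = 1 / (1 + 0.16218 + 0.00061660) = 1/1.1628 = 0.8600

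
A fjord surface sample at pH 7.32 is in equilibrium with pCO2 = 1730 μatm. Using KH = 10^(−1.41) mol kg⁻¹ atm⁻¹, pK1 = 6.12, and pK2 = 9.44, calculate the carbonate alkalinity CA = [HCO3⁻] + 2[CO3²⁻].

CA = 1.08 mmol/kg

[CO2*] = KH · pCO2 = 10^(−1.41) × 1730×10^-6 = 6.730×10^-5 mol/kg
α₀ = 1/(1 + K1/[H⁺] + K1K2/[H⁺]²) = 1/(1 + 10^+1.20 + 10^-0.92) = 0.05893
DIC = [CO2*]/α₀ = 6.730×10^-5 / 0.05893 = 1.142 mmol/kg
CA = (α₁ + 2α₂)·DIC = (0.9340 + 2×0.007085) × 1.142 = 1.08 mmol/kg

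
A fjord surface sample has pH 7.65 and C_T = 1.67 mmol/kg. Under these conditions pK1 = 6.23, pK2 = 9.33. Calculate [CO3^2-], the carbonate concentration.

α₂ = 1 / (1 + [H⁺]/K2 + [H⁺]²/(K1K2)) = 1 / (1 + 10^+1.68 + 10^+0.26)
   = 1 / (1 + 47.863 + 1.8197) = 1/50.683 = 0.01973
[CO3²⁻] = α₂ × DIC = 0.01973 × 1.67 = 0.0330 mmol/kg

[CO3²⁻] = 0.0330 mmol/kg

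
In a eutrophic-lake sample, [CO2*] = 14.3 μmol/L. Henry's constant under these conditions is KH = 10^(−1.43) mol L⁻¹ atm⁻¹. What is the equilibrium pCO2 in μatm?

KH = 10^(−1.43) = 3.715×10^-2 mol L⁻¹ atm⁻¹
pCO2 = [CO2*]/KH = 14.3×10^-6 / 3.715×10^-2 = 3.85×10^-4 atm = 385 μatm

pCO2 = 385 μatm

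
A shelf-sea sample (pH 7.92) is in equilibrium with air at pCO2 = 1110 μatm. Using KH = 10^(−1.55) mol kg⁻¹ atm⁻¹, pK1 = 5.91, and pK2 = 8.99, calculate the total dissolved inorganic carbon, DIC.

[CO2*] = KH · pCO2 = 10^(−1.55) × 1110×10^-6 = 3.128×10^-5 mol/kg
α₀ = 1/(1 + K1/[H⁺] + K1K2/[H⁺]²) = 1/(1 + 10^+2.01 + 10^+0.94) = 0.008925
DIC = [CO2*]/α₀ = 3.128×10^-5 / 0.008925 = 3.51 mmol/kg

DIC = 3.51 mmol/kg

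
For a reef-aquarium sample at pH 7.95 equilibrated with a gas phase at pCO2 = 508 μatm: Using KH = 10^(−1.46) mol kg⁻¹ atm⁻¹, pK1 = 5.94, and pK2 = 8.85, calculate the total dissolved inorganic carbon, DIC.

[CO2*] = KH · pCO2 = 10^(−1.46) × 508×10^-6 = 1.761×10^-5 mol/kg
α₀ = 1/(1 + K1/[H⁺] + K1K2/[H⁺]²) = 1/(1 + 10^+2.01 + 10^+1.11) = 0.008605
DIC = [CO2*]/α₀ = 1.761×10^-5 / 0.008605 = 2.05 mmol/kg

DIC = 2.05 mmol/kg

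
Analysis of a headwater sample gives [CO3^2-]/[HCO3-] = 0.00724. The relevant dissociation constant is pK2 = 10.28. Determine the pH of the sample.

From K2 = [H⁺][CO3^2-]/[HCO3-]:  pH = pK2 + log₁₀([CO3^2-]/[HCO3-])
log₁₀(0.00724) = -2.140
pH = 10.28 + (-2.140) = 8.14

pH = 8.14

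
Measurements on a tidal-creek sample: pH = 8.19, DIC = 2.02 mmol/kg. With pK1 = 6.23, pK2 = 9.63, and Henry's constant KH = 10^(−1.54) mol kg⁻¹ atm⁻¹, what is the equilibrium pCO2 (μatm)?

α₀ = 1 / (1 + K1/[H⁺] + K1K2/[H⁺]²) = 1 / (1 + 10^+1.96 + 10^+0.52)
   = 1 / (1 + 91.201 + 3.3113) = 1/95.512 = 0.01047
[CO2*] = α₀ × DIC = 0.01047 × 2.02 = 0.02115 mmol/kg
pCO2 = [CO2*]/KH = 2.115×10^-5 / 2.884×10^-2 = 733 μatm

pCO2 = 733 μatm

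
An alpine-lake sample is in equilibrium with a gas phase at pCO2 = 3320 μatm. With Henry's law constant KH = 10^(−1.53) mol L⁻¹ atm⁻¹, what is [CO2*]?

KH = 10^(−1.53) = 2.951×10^-2 mol L⁻¹ atm⁻¹
[CO2*] = KH · pCO2 = 2.951×10^-2 × 3320×10^-6 atm = 9.80×10^-5 mol/L

[CO2*] = 98.0 μmol/L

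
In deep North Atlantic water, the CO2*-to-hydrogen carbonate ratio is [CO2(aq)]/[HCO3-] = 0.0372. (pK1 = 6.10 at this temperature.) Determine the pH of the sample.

From K1 = [H⁺][HCO3-]/[CO2(aq)]:  pH = pK1 − log₁₀([CO2(aq)]/[HCO3-])
log₁₀(0.0372) = -1.429
pH = 6.10 − (-1.429) = 7.53

pH = 7.53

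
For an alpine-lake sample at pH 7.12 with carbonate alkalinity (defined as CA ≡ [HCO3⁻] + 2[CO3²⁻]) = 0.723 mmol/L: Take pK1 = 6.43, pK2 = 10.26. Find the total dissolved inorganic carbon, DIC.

DIC = 0.870 mmol/L

CA = [HCO3⁻] + 2[CO3²⁻] = (α₁ + 2α₂)·DIC
At pH 7.12: [H⁺]/K1 = 10^-0.69 = 0.20417, K2/[H⁺] = 10^-3.14 = 0.00072444
α₁ = 1/(1 + 0.20417 + 0.00072444) = 1/1.2049 = 0.8299; α₂ = α₁·K2/[H⁺] = 0.0006012
α₁ + 2α₂ = 0.8311
DIC = CA / (α₁ + 2α₂) = 0.723 / 0.8311 = 0.870 mmol/L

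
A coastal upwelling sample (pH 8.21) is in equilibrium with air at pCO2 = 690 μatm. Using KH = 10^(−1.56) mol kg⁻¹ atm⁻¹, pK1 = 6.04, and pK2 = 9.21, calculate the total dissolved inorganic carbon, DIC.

[CO2*] = KH · pCO2 = 10^(−1.56) × 690×10^-6 = 1.900×10^-5 mol/kg
α₀ = 1/(1 + K1/[H⁺] + K1K2/[H⁺]²) = 1/(1 + 10^+2.17 + 10^+1.17) = 0.006109
DIC = [CO2*]/α₀ = 1.900×10^-5 / 0.006109 = 3.11 mmol/kg

DIC = 3.11 mmol/kg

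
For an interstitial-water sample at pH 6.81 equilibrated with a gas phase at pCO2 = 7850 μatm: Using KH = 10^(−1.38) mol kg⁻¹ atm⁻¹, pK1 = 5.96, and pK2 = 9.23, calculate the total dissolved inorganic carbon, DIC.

[CO2*] = KH · pCO2 = 10^(−1.38) × 7850×10^-6 = 3.272×10^-4 mol/kg
α₀ = 1/(1 + K1/[H⁺] + K1K2/[H⁺]²) = 1/(1 + 10^+0.85 + 10^-1.57) = 0.1234
DIC = [CO2*]/α₀ = 3.272×10^-4 / 0.1234 = 2.65 mmol/kg

DIC = 2.65 mmol/kg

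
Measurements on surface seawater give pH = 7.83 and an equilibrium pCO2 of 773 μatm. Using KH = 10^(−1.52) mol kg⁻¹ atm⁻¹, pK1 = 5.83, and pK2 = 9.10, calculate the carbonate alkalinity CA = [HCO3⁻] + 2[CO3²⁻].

CA = 2.59 mmol/kg

[CO2*] = KH · pCO2 = 10^(−1.52) × 773×10^-6 = 2.334×10^-5 mol/kg
α₀ = 1/(1 + K1/[H⁺] + K1K2/[H⁺]²) = 1/(1 + 10^+2.00 + 10^+0.73) = 0.009401
DIC = [CO2*]/α₀ = 2.334×10^-5 / 0.009401 = 2.483 mmol/kg
CA = (α₁ + 2α₂)·DIC = (0.9401 + 2×0.05049) × 2.483 = 2.59 mmol/kg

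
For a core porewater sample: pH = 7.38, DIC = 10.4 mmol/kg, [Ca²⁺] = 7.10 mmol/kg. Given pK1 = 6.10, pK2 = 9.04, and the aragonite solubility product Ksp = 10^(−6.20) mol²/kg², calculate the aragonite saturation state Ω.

Ω = 2.38

α₂ = 1 / (1 + [H⁺]/K2 + [H⁺]²/(K1K2)) = 1 / (1 + 10^+1.66 + 10^+0.38)
   = 1 / (1 + 45.709 + 2.3988) = 1/49.108 = 0.02036
[CO3²⁻] = α₂ × DIC = 0.02036 × 10.4 = 0.2118 mmol/kg
Ksp = 10^(−6.20) = 6.310×10^-7
Ω = [Ca²⁺][CO3²⁻]/Ksp = (7.10×10^-3)(2.118×10^-4) / 6.310×10^-7 = 2.38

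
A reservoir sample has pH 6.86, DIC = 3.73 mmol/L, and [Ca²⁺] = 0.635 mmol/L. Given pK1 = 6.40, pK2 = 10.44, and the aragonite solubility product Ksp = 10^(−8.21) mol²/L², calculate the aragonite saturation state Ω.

α₂ = 1 / (1 + [H⁺]/K2 + [H⁺]²/(K1K2)) = 1 / (1 + 10^+3.58 + 10^+3.12)
   = 1 / (1 + 3801.9 + 1318.3) = 1/5121.2 = 0.0001953
[CO3²⁻] = α₂ × DIC = 0.0001953 × 3.73 = 0.0007284 mmol/L = 0.7284 μmol/L
Ksp = 10^(−8.21) = 6.166×10^-9
Ω = [Ca²⁺][CO3²⁻]/Ksp = (0.635×10^-3)(7.284×10^-7) / 6.166×10^-9 = 0.0750

Ω = 0.0750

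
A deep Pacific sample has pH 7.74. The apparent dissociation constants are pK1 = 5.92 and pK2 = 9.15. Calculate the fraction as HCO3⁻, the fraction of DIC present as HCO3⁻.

α₁ = 1 / (1 + [H⁺]/K1 + K2/[H⁺]) = 1 / (1 + 10^-1.82 + 10^-1.41)
   = 1 / (1 + 0.015136 + 0.038905) = 1/1.0540 = 0.9487

α₁ = 0.949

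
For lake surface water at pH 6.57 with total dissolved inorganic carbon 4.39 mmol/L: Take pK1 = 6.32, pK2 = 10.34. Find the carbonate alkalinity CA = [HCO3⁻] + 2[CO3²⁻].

CA = [HCO3⁻] + 2[CO3²⁻] = (α₁ + 2α₂)·DIC
At pH 6.57: [H⁺]/K1 = 10^-0.25 = 0.56234, K2/[H⁺] = 10^-3.77 = 0.00016982
α₁ = 1/(1 + 0.56234 + 0.00016982) = 1/1.5625 = 0.6400; α₂ = α₁·K2/[H⁺] = 0.0001087
α₁ + 2α₂ = 0.6402
CA = 0.6402 × 4.39 = 2.81 mmol/L

CA = 2.81 mmol/L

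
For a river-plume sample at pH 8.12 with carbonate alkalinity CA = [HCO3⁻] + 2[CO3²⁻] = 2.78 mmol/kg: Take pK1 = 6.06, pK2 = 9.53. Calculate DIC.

CA = [HCO3⁻] + 2[CO3²⁻] = (α₁ + 2α₂)·DIC
At pH 8.12: [H⁺]/K1 = 10^-2.06 = 0.0087096, K2/[H⁺] = 10^-1.41 = 0.038905
α₁ = 1/(1 + 0.0087096 + 0.038905) = 1/1.0476 = 0.9545; α₂ = α₁·K2/[H⁺] = 0.03714
α₁ + 2α₂ = 1.0288
DIC = CA / (α₁ + 2α₂) = 2.78 / 1.0288 = 2.70 mmol/kg

DIC = 2.70 mmol/kg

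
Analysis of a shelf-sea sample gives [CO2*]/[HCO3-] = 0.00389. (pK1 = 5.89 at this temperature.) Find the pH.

pH = 8.30

From K1 = [H⁺][HCO3-]/[CO2*]:  pH = pK1 − log₁₀([CO2*]/[HCO3-])
log₁₀(0.00389) = -2.410
pH = 5.89 − (-2.410) = 8.30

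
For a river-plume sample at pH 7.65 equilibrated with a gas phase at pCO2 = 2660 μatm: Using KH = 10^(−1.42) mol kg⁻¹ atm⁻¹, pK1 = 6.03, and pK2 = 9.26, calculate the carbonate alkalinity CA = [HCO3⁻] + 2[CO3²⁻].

CA = 4.42 mmol/kg

[CO2*] = KH · pCO2 = 10^(−1.42) × 2660×10^-6 = 1.011×10^-4 mol/kg
α₀ = 1/(1 + K1/[H⁺] + K1K2/[H⁺]²) = 1/(1 + 10^+1.62 + 10^+0.01) = 0.02288
DIC = [CO2*]/α₀ = 1.011×10^-4 / 0.02288 = 4.420 mmol/kg
CA = (α₁ + 2α₂)·DIC = (0.9537 + 2×0.02341) × 4.420 = 4.42 mmol/kg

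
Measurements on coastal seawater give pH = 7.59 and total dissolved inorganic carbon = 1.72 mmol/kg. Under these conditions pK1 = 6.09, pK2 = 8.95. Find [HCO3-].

α₁ = 1 / (1 + [H⁺]/K1 + K2/[H⁺]) = 1 / (1 + 10^-1.50 + 10^-1.36)
   = 1 / (1 + 0.031623 + 0.043652) = 1/1.0753 = 0.9300
[HCO3⁻] = α₁ × DIC = 0.9300 × 1.72 = 1.60 mmol/kg

[HCO3⁻] = 1.60 mmol/kg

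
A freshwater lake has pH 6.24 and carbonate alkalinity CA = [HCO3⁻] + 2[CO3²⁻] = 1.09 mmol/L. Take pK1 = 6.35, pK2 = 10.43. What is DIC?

CA = [HCO3⁻] + 2[CO3²⁻] = (α₁ + 2α₂)·DIC
At pH 6.24: [H⁺]/K1 = 10^0.11 = 1.2882, K2/[H⁺] = 10^-4.19 = 6.4565×10^-5
α₁ = 1/(1 + 1.2882 + 6.4565×10^-5) = 1/2.2883 = 0.4370; α₂ = α₁·K2/[H⁺] = 2.822×10^-5
α₁ + 2α₂ = 0.4371
DIC = CA / (α₁ + 2α₂) = 1.09 / 0.4371 = 2.49 mmol/L

DIC = 2.49 mmol/L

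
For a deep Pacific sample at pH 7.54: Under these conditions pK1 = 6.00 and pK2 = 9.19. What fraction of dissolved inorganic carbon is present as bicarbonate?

α₁ = 1 / (1 + [H⁺]/K1 + K2/[H⁺]) = 1 / (1 + 10^-1.54 + 10^-1.65)
   = 1 / (1 + 0.028840 + 0.022387) = 1/1.0512 = 0.9513

α₁ = 0.951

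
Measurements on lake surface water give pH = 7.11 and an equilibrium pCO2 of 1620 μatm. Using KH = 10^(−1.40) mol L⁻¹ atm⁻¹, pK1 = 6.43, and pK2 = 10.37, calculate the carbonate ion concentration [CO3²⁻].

[CO2*] = KH · pCO2 = 10^(−1.40) × 1620×10^-6 = 6.449×10^-5 mol/L
α₀ = 1/(1 + K1/[H⁺] + K1K2/[H⁺]²) = 1/(1 + 10^+0.68 + 10^-2.58) = 0.1727
DIC = [CO2*]/α₀ = 6.449×10^-5 / 0.1727 = 0.3733 mmol/L
[CO3²⁻] = α₂·DIC; α₂ = 0.0004544, so [CO3²⁻] = 0.0004544 × 0.3733 = 0.000170 mmol/L = 0.170 μmol/L

[CO3²⁻] = 0.170 μmol/L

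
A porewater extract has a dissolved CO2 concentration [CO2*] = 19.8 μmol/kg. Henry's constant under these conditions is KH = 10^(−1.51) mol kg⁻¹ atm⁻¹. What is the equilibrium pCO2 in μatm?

KH = 10^(−1.51) = 3.090×10^-2 mol kg⁻¹ atm⁻¹
pCO2 = [CO2*]/KH = 19.8×10^-6 / 3.090×10^-2 = 6.41×10^-4 atm = 641 μatm

pCO2 = 641 μatm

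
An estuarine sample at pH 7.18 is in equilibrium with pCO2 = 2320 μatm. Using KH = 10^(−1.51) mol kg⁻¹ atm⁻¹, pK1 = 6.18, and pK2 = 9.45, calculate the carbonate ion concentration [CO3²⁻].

[CO3²⁻] = 3.85 μmol/kg

[CO2*] = KH · pCO2 = 10^(−1.51) × 2320×10^-6 = 7.169×10^-5 mol/kg
α₀ = 1/(1 + K1/[H⁺] + K1K2/[H⁺]²) = 1/(1 + 10^+1.00 + 10^-1.27) = 0.09047
DIC = [CO2*]/α₀ = 7.169×10^-5 / 0.09047 = 0.7925 mmol/kg
[CO3²⁻] = α₂·DIC; α₂ = 0.004858, so [CO3²⁻] = 0.004858 × 0.7925 = 0.00385 mmol/kg = 3.85 μmol/kg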